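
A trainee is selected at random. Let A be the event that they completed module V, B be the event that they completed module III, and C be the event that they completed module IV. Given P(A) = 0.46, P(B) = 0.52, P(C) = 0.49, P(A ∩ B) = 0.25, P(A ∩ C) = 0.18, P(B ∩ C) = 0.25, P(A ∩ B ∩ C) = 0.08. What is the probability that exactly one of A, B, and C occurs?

Using the inclusion–exclusion count for exactly one event:
P(exactly one) = 0.46 + 0.52 + 0.49 − 2·0.25 − 2·0.18 − 2·0.25 + 3·0.08 = 0.35

0.35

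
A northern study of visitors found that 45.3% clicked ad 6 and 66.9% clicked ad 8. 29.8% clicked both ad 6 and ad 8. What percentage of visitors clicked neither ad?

17.6%

P(≥1) = 45.3 + 66.9 − 29.8 = 82.4%
P(none) = 100% − 82.4% = 17.6%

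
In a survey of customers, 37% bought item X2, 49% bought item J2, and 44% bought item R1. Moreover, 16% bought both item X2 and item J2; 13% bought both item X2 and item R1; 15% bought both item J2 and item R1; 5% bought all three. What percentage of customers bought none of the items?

P(union) = 37 + 49 + 44 − 16 − 13 − 15 + 5 = 91%
P(none) = 100% − 91% = 9%

9%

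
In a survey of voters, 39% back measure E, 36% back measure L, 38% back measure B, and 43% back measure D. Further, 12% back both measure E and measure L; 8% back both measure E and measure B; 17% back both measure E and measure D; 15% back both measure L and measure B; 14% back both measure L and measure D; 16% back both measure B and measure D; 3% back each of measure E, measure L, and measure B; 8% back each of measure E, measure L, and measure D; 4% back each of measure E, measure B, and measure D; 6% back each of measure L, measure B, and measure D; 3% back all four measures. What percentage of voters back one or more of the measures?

P(≥1) = 39 + 36 + 38 + 43 − 12 − 8 − 17 − 15 − 14 − 16 + 3 + 8 + 4 + 6 − 3 = 92%

92%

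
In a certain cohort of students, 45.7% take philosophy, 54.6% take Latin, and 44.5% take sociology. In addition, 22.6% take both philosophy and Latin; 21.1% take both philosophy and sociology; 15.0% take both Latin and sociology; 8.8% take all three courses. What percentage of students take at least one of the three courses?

94.9%

Using inclusion–exclusion:
P(at least one) = 45.7 + 54.6 + 44.5 − 22.6 − 21.1 − 15.0 + 8.8 = 94.9%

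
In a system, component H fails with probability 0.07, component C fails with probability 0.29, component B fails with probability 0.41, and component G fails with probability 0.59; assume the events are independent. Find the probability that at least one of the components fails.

0.84027343

P(none) = (1 − 0.07) × (1 − 0.29) × (1 − 0.41) × (1 − 0.59) = 0.93 × 0.71 × 0.59 × 0.41 = 0.15972657
P(at least one) = 1 − 0.15972657 = 0.84027343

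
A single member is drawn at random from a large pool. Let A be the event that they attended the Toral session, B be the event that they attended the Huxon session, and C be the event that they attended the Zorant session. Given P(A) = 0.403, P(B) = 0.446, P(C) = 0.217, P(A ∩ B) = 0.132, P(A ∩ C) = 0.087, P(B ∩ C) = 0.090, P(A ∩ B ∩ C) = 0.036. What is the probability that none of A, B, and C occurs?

By inclusion-exclusion,
P(A ∪ B ∪ C) = 0.403 + 0.446 + 0.217 − 0.132 − 0.087 − 0.090 + 0.036 = 0.793
P(none) = 1 − 0.793 = 0.207

0.207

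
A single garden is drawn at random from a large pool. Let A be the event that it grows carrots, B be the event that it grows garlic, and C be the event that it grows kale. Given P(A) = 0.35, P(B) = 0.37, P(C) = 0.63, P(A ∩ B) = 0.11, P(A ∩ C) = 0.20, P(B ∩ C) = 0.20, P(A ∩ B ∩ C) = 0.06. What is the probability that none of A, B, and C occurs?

By inclusion-exclusion,
P(A ∪ B ∪ C) = 0.35 + 0.37 + 0.63 − 0.11 − 0.20 − 0.20 + 0.06 = 0.90
P(none) = 1 − 0.90 = 0.10

0.10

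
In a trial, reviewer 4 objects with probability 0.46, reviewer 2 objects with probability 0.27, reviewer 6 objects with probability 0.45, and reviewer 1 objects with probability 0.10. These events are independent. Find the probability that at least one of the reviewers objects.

0.804871

Independence gives P(none) = ∏(1 − pᵢ).
P(none) = (1 − 0.46) × (1 − 0.27) × (1 − 0.45) × (1 − 0.10) = 0.54 × 0.73 × 0.55 × 0.90 = 0.195129
P(at least one) = 1 − 0.195129 = 0.804871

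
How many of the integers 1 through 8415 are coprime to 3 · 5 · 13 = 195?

By inclusion–exclusion:
2805 + 1683 + 647 − 561 − 215 − 129 + 43 = 4273
8415 − 4273 = 4142

4142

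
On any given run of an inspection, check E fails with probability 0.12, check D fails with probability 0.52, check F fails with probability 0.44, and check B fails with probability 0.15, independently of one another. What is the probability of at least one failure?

0.7989376

P(none) = (1 − 0.12) × (1 − 0.52) × (1 − 0.44) × (1 − 0.15) = 0.88 × 0.48 × 0.56 × 0.85 = 0.2010624
P(at least one) = 1 − 0.2010624 = 0.7989376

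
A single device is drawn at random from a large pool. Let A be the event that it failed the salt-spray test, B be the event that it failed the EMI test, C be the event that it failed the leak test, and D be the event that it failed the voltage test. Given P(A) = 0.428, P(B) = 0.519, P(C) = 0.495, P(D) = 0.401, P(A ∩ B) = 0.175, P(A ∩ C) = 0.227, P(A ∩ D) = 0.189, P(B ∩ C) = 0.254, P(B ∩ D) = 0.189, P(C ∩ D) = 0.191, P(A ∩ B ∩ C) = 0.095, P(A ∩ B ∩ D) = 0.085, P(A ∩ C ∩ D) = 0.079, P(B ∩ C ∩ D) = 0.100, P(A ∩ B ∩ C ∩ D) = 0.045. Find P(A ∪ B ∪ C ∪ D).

0.932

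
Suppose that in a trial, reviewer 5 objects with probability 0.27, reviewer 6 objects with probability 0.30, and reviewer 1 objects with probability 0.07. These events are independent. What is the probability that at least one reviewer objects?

Independence gives P(none) = ∏(1 − pᵢ).
P(none) = (1 − 0.27) × (1 − 0.30) × (1 − 0.07) = 0.73 × 0.70 × 0.93 = 0.47523
P(at least one) = 1 − 0.47523 = 0.52477

0.52477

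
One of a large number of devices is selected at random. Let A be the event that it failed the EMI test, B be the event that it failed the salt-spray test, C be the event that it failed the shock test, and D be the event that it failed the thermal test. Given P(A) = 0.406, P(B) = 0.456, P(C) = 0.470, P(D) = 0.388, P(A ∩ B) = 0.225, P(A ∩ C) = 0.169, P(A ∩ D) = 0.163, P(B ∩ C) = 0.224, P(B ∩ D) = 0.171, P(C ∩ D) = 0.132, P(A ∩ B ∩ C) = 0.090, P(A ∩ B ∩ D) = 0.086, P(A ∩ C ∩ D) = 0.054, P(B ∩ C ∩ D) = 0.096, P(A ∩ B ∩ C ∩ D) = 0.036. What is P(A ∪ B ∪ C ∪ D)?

0.926

P(A ∪ B ∪ C ∪ D) = 0.406 + 0.456 + 0.470 + 0.388 − 0.225 − 0.169 − 0.163 − 0.224 − 0.171 − 0.132 + 0.090 + 0.086 + 0.054 + 0.096 − 0.036 = 0.926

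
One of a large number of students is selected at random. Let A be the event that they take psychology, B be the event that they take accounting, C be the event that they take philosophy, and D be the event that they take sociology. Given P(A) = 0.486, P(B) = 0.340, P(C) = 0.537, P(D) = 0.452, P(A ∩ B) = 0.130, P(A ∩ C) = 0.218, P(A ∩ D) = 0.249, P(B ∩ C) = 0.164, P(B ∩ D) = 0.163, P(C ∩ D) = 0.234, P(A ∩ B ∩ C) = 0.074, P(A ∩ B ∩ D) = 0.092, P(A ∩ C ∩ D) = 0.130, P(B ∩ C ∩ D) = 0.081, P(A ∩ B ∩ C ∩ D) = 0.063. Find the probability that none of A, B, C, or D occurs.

0.029

Using inclusion–exclusion:
P(A ∪ B ∪ C ∪ D) = 0.486 + 0.340 + 0.537 + 0.452 − 0.130 − 0.218 − 0.249 − 0.164 − 0.163 − 0.234 + 0.074 + 0.092 + 0.130 + 0.081 − 0.063 = 0.971
P(none) = 1 − 0.971 = 0.029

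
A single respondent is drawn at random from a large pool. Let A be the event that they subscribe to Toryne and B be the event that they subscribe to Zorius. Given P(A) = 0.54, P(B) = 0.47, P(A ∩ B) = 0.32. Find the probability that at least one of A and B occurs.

P(A ∪ B) = 0.54 + 0.47 − 0.32 = 0.69

0.69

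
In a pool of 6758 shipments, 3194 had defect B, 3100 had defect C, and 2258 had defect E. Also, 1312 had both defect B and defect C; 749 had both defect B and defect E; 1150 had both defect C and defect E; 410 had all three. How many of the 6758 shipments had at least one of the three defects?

5751

N(≥1) = 3194 + 3100 + 2258 − 1312 − 749 − 1150 + 410 = 5751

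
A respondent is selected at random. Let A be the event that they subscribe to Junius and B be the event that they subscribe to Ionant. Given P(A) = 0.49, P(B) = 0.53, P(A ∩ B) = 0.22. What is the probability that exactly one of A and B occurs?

By inclusion–exclusion (exactly-one form):
P(exactly one) = 0.49 + 0.53 − 2·0.22 = 0.58

0.58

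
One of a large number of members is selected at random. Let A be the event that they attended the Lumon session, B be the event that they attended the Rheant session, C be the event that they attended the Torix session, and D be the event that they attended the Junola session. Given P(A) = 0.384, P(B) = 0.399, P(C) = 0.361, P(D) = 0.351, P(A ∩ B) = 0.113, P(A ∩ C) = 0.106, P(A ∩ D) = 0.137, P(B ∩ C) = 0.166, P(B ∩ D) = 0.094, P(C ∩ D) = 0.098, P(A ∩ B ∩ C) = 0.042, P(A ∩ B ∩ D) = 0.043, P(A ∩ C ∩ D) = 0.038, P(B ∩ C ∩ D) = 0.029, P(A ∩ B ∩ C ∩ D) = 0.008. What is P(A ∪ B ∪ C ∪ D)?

0.925

By inclusion-exclusion,
P(A ∪ B ∪ C ∪ D) = 0.384 + 0.399 + 0.361 + 0.351 − 0.113 − 0.106 − 0.137 − 0.166 − 0.094 − 0.098 + 0.042 + 0.043 + 0.038 + 0.029 − 0.008 = 0.925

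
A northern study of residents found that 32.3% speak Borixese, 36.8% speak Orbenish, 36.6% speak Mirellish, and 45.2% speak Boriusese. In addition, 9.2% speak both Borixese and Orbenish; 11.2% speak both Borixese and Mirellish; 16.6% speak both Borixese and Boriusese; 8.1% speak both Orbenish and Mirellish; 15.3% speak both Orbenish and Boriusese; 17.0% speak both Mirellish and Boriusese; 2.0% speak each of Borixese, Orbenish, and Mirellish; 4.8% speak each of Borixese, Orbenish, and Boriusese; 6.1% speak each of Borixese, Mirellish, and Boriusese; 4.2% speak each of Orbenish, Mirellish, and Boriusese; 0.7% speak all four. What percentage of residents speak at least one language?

89.9%

By inclusion–exclusion:
P(at least one) = 32.3 + 36.8 + 36.6 + 45.2 − 9.2 − 11.2 − 16.6 − 8.1 − 15.3 − 17.0 + 2.0 + 4.8 + 6.1 + 4.2 − 0.7 = 89.9%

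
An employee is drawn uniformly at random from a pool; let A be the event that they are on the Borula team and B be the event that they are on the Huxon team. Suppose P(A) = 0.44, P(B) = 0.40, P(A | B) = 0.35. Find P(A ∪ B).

0.70

P(A ∩ B) = P(B)·P(A|B) = 0.40 × 0.35 = 0.14
By inclusion-exclusion,
P(A ∪ B) = 0.44 + 0.40 − 0.14 = 0.70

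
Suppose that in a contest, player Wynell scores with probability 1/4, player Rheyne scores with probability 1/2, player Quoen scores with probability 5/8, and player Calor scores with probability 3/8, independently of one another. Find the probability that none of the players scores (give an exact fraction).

45/512

P(none) = (1 − 1/4) × (1 − 1/2) × (1 − 5/8) × (1 − 3/8) = 3/4 × 1/2 × 3/8 × 5/8 = 45/512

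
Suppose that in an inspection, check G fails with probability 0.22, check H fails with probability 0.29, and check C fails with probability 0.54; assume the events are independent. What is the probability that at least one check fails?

Since the events are independent, P(none) is the product of the individual non-occurrence probabilities.
P(none) = (1 − 0.22) × (1 − 0.29) × (1 − 0.54) = 0.78 × 0.71 × 0.46 = 0.254748
P(at least one) = 1 − 0.254748 = 0.745252

0.745252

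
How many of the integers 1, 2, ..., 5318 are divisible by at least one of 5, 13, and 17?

1621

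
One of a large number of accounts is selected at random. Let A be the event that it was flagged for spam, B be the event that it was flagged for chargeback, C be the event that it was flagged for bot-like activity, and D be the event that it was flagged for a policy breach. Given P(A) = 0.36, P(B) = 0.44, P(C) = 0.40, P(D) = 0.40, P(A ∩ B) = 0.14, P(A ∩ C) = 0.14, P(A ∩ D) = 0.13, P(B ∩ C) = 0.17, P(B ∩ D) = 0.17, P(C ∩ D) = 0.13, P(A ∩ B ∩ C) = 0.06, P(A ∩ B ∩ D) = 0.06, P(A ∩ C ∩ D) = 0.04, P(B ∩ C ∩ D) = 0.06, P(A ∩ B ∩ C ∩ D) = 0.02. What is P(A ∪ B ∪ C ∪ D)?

P(A ∪ B ∪ C ∪ D) = 0.36 + 0.44 + 0.40 + 0.40 − 0.14 − 0.14 − 0.13 − 0.17 − 0.17 − 0.13 + 0.06 + 0.06 + 0.04 + 0.06 − 0.02 = 0.92

0.92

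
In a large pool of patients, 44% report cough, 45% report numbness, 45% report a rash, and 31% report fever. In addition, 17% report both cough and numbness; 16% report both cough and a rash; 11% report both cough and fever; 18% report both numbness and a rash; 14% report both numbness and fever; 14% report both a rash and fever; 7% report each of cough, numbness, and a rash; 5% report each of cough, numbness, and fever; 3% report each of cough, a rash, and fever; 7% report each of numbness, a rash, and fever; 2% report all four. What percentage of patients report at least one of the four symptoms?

95%

By inclusion-exclusion,
P(at least one) = 44 + 45 + 45 + 31 − 17 − 16 − 11 − 18 − 14 − 14 + 7 + 5 + 3 + 7 − 2 = 95%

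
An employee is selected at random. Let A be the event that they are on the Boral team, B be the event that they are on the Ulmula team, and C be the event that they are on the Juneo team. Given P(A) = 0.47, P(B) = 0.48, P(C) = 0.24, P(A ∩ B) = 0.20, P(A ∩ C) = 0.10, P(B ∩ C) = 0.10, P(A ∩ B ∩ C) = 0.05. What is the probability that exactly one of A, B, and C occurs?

P(exactly one) = 0.47 + 0.48 + 0.24 − 2·0.20 − 2·0.10 − 2·0.10 + 3·0.05 = 0.54

0.54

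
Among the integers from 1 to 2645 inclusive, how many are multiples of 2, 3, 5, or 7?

2041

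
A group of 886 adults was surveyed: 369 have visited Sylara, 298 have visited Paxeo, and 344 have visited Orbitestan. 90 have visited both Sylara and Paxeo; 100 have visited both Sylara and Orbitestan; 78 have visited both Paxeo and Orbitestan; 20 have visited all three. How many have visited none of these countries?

123

Apply inclusion-exclusion:
|union| = 369 + 298 + 344 − 90 − 100 − 78 + 20 = 763
None: 886 − 763 = 123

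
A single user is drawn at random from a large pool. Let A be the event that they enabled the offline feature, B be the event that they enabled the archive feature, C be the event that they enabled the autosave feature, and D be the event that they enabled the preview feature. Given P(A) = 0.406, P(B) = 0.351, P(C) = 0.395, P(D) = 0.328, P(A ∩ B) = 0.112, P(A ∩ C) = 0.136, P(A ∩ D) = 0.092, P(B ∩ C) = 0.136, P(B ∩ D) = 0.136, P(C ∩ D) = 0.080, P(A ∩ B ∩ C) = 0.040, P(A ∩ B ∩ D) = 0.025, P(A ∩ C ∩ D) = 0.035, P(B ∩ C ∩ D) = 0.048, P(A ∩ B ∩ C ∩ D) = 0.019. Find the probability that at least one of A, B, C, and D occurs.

0.917

Apply inclusion-exclusion:
P(A ∪ B ∪ C ∪ D) = 0.406 + 0.351 + 0.395 + 0.328 − 0.112 − 0.136 − 0.092 − 0.136 − 0.136 − 0.080 + 0.040 + 0.025 + 0.035 + 0.048 − 0.019 = 0.917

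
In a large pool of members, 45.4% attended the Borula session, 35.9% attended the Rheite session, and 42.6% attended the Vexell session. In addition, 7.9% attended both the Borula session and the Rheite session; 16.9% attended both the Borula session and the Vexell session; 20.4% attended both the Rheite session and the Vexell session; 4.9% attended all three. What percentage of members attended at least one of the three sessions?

Using inclusion–exclusion:
P(at least one) = 45.4 + 35.9 + 42.6 − 7.9 − 16.9 − 20.4 + 4.9 = 83.6%

83.6%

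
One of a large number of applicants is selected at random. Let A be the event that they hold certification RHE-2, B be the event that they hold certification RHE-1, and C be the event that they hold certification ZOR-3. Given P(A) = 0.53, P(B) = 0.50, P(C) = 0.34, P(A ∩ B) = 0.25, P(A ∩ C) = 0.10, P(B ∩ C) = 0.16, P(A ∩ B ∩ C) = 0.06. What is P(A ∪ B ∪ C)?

0.92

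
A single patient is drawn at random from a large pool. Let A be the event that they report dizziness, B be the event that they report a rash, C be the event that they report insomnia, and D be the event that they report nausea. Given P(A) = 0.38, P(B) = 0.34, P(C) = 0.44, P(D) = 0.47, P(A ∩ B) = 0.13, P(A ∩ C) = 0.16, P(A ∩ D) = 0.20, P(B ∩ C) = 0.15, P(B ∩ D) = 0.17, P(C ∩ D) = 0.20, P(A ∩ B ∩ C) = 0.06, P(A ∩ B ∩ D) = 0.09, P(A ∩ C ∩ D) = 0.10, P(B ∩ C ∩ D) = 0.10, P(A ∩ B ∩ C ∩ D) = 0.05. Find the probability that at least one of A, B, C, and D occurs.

P(A ∪ B ∪ C ∪ D) = 0.38 + 0.34 + 0.44 + 0.47 − 0.13 − 0.16 − 0.20 − 0.15 − 0.17 − 0.20 + 0.06 + 0.09 + 0.10 + 0.10 − 0.05 = 0.92

0.92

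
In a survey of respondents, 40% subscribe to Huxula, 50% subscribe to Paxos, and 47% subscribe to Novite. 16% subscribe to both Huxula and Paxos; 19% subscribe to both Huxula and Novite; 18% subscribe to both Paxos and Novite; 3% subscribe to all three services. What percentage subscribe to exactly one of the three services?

P(exactly one) = 40 + 50 + 47 − 2·16 − 2·19 − 2·18 + 3·3 = 40%

40%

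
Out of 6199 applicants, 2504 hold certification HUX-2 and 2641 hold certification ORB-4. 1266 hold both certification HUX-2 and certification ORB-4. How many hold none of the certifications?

Inclusion–exclusion gives
N(≥1) = 2504 + 2641 − 1266 = 3879
None: 6199 − 3879 = 2320

2320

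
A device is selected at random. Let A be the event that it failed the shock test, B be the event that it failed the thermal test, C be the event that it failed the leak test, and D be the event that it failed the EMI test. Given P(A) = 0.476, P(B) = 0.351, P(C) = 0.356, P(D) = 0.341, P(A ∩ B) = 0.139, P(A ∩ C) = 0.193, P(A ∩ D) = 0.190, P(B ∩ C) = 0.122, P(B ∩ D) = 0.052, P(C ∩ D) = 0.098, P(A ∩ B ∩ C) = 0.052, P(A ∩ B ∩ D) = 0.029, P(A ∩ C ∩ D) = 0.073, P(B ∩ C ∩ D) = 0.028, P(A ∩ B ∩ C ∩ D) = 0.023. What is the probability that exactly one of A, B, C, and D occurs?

0.390

P(exactly one) = 0.476 + 0.351 + 0.356 + 0.341 − 2·0.139 − 2·0.193 − 2·0.190 − 2·0.122 − 2·0.052 − 2·0.098 + 3·0.052 + 3·0.029 + 3·0.073 + 3·0.028 − 4·0.023 = 0.390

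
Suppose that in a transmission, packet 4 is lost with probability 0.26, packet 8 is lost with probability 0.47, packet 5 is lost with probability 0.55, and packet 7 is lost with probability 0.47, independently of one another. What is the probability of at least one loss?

0.9064603

P(none) = (1 − 0.26) × (1 − 0.47) × (1 − 0.55) × (1 − 0.47) = 0.74 × 0.53 × 0.45 × 0.53 = 0.0935397
P(at least one) = 1 − 0.0935397 = 0.9064603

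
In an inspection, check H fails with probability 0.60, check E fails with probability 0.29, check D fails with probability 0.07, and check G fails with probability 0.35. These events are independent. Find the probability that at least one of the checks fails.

0.828322

P(none) = (1 − 0.60) × (1 − 0.29) × (1 − 0.07) × (1 − 0.35) = 0.40 × 0.71 × 0.93 × 0.65 = 0.171678
P(at least one) = 1 − 0.171678 = 0.828322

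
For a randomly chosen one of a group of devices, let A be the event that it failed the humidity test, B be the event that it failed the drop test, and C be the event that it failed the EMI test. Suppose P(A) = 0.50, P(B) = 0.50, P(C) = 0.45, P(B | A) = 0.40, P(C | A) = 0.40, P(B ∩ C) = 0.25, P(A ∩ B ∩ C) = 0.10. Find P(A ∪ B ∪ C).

0.90

P(A ∩ B) = P(A)·P(B|A) = 0.50 × 0.40 = 0.20
P(A ∩ C) = P(A)·P(C|A) = 0.50 × 0.40 = 0.20
P(A ∪ B ∪ C) = 0.50 + 0.50 + 0.45 − 0.20 − 0.20 − 0.25 + 0.10 = 0.90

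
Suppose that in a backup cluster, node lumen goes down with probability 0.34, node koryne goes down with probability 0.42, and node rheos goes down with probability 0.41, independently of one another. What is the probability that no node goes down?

0.225852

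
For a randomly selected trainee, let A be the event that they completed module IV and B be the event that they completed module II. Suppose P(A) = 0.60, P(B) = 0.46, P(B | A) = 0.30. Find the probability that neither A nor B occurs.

0.12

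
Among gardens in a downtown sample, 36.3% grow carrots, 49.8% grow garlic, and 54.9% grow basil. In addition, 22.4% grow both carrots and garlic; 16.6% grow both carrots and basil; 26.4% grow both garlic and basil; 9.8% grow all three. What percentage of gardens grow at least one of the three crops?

P(at least one) = 36.3 + 49.8 + 54.9 − 22.4 − 16.6 − 26.4 + 9.8 = 85.4%

85.4%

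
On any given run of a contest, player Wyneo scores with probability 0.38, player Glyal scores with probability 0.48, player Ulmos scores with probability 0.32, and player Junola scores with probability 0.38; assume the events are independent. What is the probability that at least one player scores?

0.86407616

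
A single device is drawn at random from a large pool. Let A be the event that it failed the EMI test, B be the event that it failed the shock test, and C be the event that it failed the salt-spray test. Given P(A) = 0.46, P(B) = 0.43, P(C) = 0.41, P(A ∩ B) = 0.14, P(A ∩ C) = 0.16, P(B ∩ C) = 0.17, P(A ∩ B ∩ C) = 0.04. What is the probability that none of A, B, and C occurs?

Inclusion–exclusion gives
P(A ∪ B ∪ C) = 0.46 + 0.43 + 0.41 − 0.14 − 0.16 − 0.17 + 0.04 = 0.87
P(none) = 1 − 0.87 = 0.13

0.13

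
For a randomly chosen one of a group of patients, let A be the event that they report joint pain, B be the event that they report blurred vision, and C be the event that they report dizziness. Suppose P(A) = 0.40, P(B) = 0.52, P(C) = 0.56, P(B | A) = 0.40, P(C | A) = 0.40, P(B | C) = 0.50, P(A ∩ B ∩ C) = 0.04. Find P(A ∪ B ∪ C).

0.92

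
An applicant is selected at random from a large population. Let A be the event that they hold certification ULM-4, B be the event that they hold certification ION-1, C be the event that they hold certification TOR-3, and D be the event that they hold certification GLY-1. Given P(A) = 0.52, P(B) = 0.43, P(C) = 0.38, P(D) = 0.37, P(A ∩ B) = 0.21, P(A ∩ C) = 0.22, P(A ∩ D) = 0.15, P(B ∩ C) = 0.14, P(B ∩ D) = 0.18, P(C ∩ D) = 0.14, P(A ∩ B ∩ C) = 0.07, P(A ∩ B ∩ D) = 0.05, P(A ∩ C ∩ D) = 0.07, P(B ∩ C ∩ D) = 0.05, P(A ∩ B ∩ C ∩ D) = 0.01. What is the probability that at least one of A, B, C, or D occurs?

0.89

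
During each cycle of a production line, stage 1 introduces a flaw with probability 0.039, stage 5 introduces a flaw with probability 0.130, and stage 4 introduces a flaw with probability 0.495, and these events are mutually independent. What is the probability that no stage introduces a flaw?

Since the events are independent, P(none) is the product of the individual non-occurrence probabilities.
P(none) = (1 − 0.039) × (1 − 0.130) × (1 − 0.495) = 0.961 × 0.870 × 0.505 = 0.42221535

0.42221535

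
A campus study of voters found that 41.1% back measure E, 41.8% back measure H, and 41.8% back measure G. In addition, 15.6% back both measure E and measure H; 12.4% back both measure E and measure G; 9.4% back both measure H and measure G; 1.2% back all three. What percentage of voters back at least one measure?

88.5%

Inclusion–exclusion gives
P(≥1) = 41.1 + 41.8 + 41.8 − 15.6 − 12.4 − 9.4 + 1.2 = 88.5%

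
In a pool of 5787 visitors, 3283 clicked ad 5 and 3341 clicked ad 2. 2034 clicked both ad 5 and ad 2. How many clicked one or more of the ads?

4590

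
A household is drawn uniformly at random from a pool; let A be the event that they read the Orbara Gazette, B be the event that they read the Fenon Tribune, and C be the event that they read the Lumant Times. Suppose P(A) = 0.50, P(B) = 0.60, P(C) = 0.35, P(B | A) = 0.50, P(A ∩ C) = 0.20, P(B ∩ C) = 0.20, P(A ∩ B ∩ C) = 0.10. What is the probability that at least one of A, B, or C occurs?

0.90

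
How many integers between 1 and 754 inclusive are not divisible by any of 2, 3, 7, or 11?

Using inclusion–exclusion:
377 + 251 + 107 + 68 − 125 − 53 − 34 − 35 − 22 − 9 + 17 + 11 + 4 + 3 − 1 = 559
754 − 559 = 195

195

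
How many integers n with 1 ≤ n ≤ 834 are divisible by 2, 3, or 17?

573

417 + 278 + 49 − 139 − 24 − 16 + 8 = 573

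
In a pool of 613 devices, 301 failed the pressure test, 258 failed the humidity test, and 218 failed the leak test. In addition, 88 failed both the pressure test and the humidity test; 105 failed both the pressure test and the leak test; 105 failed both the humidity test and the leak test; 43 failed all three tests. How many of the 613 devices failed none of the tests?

N(≥1) = 301 + 258 + 218 − 88 − 105 − 105 + 43 = 522
None: 613 − 522 = 91

91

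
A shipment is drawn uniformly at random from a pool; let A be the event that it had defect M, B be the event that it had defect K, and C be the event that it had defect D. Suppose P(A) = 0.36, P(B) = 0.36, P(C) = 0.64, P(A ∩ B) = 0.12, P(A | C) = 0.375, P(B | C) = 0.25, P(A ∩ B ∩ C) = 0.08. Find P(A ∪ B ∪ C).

P(A ∩ C) = P(C)·P(A|C) = 0.64 × 0.375 = 0.24
P(B ∩ C) = P(C)·P(B|C) = 0.64 × 0.25 = 0.16
P(A ∪ B ∪ C) = 0.36 + 0.36 + 0.64 − 0.12 − 0.24 − 0.16 + 0.08 = 0.92

0.92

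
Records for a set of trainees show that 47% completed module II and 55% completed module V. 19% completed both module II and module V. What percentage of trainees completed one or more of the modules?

P(at least one) = 47 + 55 − 19 = 83%

83%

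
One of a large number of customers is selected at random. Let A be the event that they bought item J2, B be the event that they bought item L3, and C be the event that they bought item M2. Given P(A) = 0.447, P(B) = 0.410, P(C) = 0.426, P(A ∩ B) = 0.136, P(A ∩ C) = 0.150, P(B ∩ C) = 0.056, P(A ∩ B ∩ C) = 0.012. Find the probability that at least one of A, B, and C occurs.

0.953

P(A ∪ B ∪ C) = 0.447 + 0.410 + 0.426 − 0.136 − 0.150 − 0.056 + 0.012 = 0.953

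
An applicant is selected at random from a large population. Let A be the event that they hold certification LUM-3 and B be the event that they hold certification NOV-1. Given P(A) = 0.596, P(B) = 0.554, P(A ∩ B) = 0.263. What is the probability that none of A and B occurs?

P(A ∪ B) = 0.596 + 0.554 − 0.263 = 0.887
P(none) = 1 − 0.887 = 0.113

0.113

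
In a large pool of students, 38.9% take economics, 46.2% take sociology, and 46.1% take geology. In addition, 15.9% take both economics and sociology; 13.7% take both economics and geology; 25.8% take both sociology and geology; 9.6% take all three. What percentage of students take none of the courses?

14.6%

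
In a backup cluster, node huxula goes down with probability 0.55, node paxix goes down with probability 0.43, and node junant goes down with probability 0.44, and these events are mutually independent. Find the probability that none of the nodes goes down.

0.14364

Independence gives P(none) = ∏(1 − pᵢ).
P(none) = (1 − 0.55) × (1 − 0.43) × (1 − 0.44) = 0.45 × 0.57 × 0.56 = 0.14364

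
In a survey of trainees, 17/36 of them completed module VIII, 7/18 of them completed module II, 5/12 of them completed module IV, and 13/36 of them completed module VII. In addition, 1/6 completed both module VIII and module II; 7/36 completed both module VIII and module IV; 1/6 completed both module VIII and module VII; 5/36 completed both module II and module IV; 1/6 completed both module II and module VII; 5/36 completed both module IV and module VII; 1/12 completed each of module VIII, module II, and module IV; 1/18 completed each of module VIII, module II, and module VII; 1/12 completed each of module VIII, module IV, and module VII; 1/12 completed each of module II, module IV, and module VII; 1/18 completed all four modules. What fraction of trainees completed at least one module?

11/12

P(≥1) = 17/36 + 7/18 + 5/12 + 13/36 − 1/6 − 7/36 − 1/6 − 5/36 − 1/6 − 5/36 + 1/12 + 1/18 + 1/12 + 1/12 − 1/18 = 11/12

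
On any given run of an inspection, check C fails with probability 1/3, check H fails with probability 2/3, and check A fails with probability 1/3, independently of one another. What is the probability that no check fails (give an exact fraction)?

4/27

Independence gives P(none) = ∏(1 − pᵢ).
P(none) = (1 − 1/3) × (1 − 2/3) × (1 − 1/3) = 2/3 × 1/3 × 2/3 = 4/27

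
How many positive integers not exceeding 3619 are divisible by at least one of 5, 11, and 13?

1190

⌊3619/5⌋ + ⌊3619/11⌋ + ⌊3619/13⌋ − ⌊3619/55⌋ − ⌊3619/65⌋ − ⌊3619/143⌋ + ⌊3619/715⌋ = 723 + 329 + 278 − 65 − 55 − 25 + 5 = 1190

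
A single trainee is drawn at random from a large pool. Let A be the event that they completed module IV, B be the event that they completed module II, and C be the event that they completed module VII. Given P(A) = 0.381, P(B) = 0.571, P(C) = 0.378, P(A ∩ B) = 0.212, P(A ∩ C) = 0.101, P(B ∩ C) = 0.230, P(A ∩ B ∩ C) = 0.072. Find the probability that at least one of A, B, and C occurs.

0.859

P(A ∪ B ∪ C) = 0.381 + 0.571 + 0.378 − 0.212 − 0.101 − 0.230 + 0.072 = 0.859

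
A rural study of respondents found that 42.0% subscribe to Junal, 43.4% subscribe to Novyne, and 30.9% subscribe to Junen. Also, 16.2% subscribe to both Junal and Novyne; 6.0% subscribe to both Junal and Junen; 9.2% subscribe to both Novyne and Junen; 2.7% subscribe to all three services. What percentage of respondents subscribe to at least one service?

Using inclusion–exclusion:
P(union) = 42.0 + 43.4 + 30.9 − 16.2 − 6.0 − 9.2 + 2.7 = 87.6%

87.6%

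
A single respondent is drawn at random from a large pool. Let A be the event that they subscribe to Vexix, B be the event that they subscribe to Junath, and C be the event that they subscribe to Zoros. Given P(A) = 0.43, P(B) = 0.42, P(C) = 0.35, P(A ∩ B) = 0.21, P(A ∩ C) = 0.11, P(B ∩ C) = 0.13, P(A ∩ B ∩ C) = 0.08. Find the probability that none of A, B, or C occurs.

P(A ∪ B ∪ C) = 0.43 + 0.42 + 0.35 − 0.21 − 0.11 − 0.13 + 0.08 = 0.83
P(none) = 1 − 0.83 = 0.17

0.17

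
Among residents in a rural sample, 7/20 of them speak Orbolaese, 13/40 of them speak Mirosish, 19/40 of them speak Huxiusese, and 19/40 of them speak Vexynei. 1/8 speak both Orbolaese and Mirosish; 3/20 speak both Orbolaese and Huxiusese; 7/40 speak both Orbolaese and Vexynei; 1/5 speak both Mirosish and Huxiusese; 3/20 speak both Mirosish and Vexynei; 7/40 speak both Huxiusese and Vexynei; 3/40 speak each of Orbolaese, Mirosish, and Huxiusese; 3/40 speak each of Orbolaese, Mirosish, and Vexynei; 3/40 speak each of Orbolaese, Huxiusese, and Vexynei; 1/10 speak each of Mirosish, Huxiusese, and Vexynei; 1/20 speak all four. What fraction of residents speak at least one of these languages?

37/40

P(at least one) = 7/20 + 13/40 + 19/40 + 19/40 − 1/8 − 3/20 − 7/40 − 1/5 − 3/20 − 7/40 + 3/40 + 3/40 + 3/40 + 1/10 − 1/20 = 37/40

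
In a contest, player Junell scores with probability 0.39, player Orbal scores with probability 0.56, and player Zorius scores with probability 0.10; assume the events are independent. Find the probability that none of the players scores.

P(none) = (1 − 0.39) × (1 − 0.56) × (1 − 0.10) = 0.61 × 0.44 × 0.90 = 0.24156

0.24156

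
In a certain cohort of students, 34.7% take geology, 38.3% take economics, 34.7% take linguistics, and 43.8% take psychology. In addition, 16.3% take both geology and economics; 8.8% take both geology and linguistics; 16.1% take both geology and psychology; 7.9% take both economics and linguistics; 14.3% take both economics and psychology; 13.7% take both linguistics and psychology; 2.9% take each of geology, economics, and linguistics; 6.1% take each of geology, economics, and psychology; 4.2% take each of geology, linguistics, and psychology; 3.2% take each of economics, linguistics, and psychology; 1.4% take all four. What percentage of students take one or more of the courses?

By inclusion–exclusion:
P(union) = 34.7 + 38.3 + 34.7 + 43.8 − 16.3 − 8.8 − 16.1 − 7.9 − 14.3 − 13.7 + 2.9 + 6.1 + 4.2 + 3.2 − 1.4 = 89.4%

89.4%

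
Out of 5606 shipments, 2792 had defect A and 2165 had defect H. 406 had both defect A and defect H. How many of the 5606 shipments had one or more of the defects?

4551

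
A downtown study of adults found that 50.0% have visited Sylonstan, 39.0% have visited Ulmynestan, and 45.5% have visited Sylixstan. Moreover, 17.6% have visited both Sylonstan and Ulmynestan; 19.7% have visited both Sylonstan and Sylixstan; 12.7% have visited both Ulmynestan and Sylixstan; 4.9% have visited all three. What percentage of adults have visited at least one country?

P(≥1) = 50.0 + 39.0 + 45.5 − 17.6 − 19.7 − 12.7 + 4.9 = 89.4%

89.4%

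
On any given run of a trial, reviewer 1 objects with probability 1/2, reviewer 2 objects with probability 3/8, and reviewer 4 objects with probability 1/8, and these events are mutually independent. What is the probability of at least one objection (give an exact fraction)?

P(none) = (1 − 1/2) × (1 − 3/8) × (1 − 1/8) = 1/2 × 5/8 × 7/8 = 35/128
P(at least one) = 1 − 35/128 = 93/128

93/128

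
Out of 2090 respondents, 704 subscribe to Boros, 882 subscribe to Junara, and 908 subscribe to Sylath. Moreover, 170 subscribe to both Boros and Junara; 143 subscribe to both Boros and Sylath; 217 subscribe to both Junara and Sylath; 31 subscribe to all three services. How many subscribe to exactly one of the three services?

N(exactly one) = 704 + 882 + 908 − 2·170 − 2·143 − 2·217 + 3·31 = 1527

1527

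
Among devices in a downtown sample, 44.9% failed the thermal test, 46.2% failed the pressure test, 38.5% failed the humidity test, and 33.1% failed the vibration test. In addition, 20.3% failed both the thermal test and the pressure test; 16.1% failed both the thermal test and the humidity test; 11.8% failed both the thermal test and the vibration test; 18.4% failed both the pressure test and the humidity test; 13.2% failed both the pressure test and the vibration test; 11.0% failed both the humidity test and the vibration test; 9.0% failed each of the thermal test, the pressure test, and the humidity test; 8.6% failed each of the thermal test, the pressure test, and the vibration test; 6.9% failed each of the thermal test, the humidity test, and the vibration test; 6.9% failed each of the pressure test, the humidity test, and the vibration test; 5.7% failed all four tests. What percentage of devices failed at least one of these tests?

Using inclusion–exclusion:
P(≥1) = 44.9 + 46.2 + 38.5 + 33.1 − 20.3 − 16.1 − 11.8 − 18.4 − 13.2 − 11.0 + 9.0 + 8.6 + 6.9 + 6.9 − 5.7 = 97.6%

97.6%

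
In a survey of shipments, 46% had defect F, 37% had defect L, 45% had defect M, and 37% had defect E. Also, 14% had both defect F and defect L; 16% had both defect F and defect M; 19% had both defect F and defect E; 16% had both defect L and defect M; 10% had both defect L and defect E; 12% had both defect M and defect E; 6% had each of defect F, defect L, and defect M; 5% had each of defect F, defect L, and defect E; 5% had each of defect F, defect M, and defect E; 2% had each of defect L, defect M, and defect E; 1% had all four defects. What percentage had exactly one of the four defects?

41%

By inclusion–exclusion (exactly-one form):
P(exactly one) = 46 + 37 + 45 + 37 − 2·14 − 2·16 − 2·19 − 2·16 − 2·10 − 2·12 + 3·6 + 3·5 + 3·5 + 3·2 − 4·1 = 41%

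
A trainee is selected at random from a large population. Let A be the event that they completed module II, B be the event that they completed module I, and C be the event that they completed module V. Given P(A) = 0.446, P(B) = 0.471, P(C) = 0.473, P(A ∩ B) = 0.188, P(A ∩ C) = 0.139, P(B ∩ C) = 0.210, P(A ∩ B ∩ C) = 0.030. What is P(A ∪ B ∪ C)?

P(A ∪ B ∪ C) = 0.446 + 0.471 + 0.473 − 0.188 − 0.139 − 0.210 + 0.030 = 0.883

0.883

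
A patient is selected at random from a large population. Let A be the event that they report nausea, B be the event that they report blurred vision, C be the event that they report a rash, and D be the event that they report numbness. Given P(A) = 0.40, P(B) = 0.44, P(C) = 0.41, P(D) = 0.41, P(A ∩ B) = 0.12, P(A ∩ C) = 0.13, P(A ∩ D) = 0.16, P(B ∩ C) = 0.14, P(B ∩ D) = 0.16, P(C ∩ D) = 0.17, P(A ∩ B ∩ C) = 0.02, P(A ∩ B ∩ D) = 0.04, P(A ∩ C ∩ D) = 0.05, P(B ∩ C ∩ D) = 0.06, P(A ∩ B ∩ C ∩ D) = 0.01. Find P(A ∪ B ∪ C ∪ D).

By inclusion-exclusion,
P(A ∪ B ∪ C ∪ D) = 0.40 + 0.44 + 0.41 + 0.41 − 0.12 − 0.13 − 0.16 − 0.14 − 0.16 − 0.17 + 0.02 + 0.04 + 0.05 + 0.06 − 0.01 = 0.94

0.94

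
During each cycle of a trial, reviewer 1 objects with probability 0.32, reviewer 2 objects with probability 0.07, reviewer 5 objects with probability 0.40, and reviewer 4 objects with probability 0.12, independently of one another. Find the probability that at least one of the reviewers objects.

0.6660928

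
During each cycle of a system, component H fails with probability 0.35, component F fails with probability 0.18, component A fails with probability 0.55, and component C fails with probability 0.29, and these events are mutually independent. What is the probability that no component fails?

0.1702935

P(none) = (1 − 0.35) × (1 − 0.18) × (1 − 0.55) × (1 − 0.29) = 0.65 × 0.82 × 0.45 × 0.71 = 0.1702935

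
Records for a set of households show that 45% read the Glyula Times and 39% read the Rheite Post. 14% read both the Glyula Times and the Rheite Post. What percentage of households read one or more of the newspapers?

70%

P(at least one) = 45 + 39 − 14 = 70%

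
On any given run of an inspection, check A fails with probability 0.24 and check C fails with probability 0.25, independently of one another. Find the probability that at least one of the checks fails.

P(none) = (1 − 0.24) × (1 − 0.25) = 0.76 × 0.75 = 0.57
P(at least one) = 1 − 0.57 = 0.43

0.43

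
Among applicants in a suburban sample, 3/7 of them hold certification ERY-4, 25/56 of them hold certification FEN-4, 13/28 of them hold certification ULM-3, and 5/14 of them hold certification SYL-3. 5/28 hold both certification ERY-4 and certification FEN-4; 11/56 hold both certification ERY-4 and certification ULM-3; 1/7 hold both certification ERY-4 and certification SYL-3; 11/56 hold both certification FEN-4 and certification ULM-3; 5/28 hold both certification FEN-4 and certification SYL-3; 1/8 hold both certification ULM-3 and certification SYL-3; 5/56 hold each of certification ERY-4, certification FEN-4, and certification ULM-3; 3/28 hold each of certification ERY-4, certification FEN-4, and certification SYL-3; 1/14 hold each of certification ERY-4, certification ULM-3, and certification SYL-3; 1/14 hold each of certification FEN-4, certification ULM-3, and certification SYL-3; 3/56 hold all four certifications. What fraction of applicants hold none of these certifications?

Inclusion–exclusion gives
P(≥1) = 3/7 + 25/56 + 13/28 + 5/14 − 5/28 − 11/56 − 1/7 − 11/56 − 5/28 − 1/8 + 5/56 + 3/28 + 1/14 + 1/14 − 3/56 = 27/28
P(none) = 1 − 27/28 = 1/28

1/28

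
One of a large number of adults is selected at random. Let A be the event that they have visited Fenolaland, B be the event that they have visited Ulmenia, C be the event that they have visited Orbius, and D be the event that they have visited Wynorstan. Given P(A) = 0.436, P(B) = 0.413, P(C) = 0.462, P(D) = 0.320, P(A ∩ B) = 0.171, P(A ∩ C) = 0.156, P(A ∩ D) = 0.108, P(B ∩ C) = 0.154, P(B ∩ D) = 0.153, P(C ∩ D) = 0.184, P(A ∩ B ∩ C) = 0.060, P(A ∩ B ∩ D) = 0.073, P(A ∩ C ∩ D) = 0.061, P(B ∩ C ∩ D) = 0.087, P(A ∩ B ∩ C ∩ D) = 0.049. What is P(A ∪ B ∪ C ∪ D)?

P(A ∪ B ∪ C ∪ D) = 0.436 + 0.413 + 0.462 + 0.320 − 0.171 − 0.156 − 0.108 − 0.154 − 0.153 − 0.184 + 0.060 + 0.073 + 0.061 + 0.087 − 0.049 = 0.937

0.937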